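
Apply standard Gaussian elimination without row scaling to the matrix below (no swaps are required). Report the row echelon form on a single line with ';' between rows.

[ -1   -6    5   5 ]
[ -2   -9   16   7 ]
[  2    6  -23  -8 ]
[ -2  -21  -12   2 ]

REF = [-1 -6 5 5; 0 3 6 -3; 0 0 -1 -4; 0 0 0 -1]

Forward elimination:
R2 <- R2 - (2)*R1:  [  0   3   6  -3 ]
R3 <- R3 - (-2)*R1:  [   0   -6  -13    2 ]
R4 <- R4 - (2)*R1:  [   0   -9  -22   -8 ]
R3 <- R3 - (-2)*R2:  [  0   0  -1  -4 ]
R4 <- R4 - (-3)*R2:  [   0    0   -4  -17 ]
R4 <- R4 - (4)*R3:  [  0   0   0  -1 ]
Row echelon form:
[ -1  -6   5   5 ]
[  0   3   6  -3 ]
[  0   0  -1  -4 ]
[  0   0   0  -1 ]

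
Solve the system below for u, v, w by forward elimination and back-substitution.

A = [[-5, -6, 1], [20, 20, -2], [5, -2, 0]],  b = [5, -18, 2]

Forward elimination on [A|b]:
R2 <- R2 - (-4)*R1:  [  0  -4   2   2 ]
R3 <- R3 - (-1)*R1:  [  0  -8   1   7 ]
R3 <- R3 - (2)*R2:  [  0   0  -3   3 ]
Row echelon form:
[ -5  -6   1  |  5 ]
[  0  -4   2  |  2 ]
[  0   0  -3  |  3 ]
Back-substitution:
w = (3) / -3 = -1
v = (2 - (2)*(-1)) / -4 = -1
u = (5 - (-6)*(-1) - (1)*(-1)) / -5 = 0

(0, -1, -1)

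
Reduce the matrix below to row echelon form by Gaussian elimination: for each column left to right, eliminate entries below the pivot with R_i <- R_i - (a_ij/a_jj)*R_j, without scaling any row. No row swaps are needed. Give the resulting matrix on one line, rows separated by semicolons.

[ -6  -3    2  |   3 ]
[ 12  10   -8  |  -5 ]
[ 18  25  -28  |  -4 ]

Forward elimination:
R2 <- R2 - (-2)*R1:  [  0   4  -4   1 ]
R3 <- R3 - (-3)*R1:  [   0   16  -22    5 ]
R3 <- R3 - (4)*R2:  [  0   0  -6   1 ]
Row echelon form:
[ -6  -3   2  |  3 ]
[  0   4  -4  |  1 ]
[  0   0  -6  |  1 ]

REF = [-6 -3 2 3; 0 4 -4 1; 0 0 -6 1]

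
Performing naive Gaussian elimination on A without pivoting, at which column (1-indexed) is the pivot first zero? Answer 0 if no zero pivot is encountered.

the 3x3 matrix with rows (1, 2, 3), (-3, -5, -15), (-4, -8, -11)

Naive forward elimination:
R2 <- R2 - (-3)*R1:  [  0   1  -6 ]
R3 <- R3 - (-4)*R1:  [ 0  0  1 ]
All pivots nonzero; naive elimination completes without hitting a zero pivot.

first zero-pivot column = 0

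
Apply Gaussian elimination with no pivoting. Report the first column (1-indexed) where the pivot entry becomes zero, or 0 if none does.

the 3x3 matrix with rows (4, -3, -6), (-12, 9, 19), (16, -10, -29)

first zero-pivot column = 2

Naive forward elimination:
R2 <- R2 - (-3)*R1:  [ 0  0  1 ]
R3 <- R3 - (4)*R1:  [  0   2  -5 ]
Matrix at this point:
[ 4  -3  -6 ]
[ 0   0   1 ]
[ 0   2  -5 ]
Pivot entry (2,2) is zero but row 3 has 2 in column 2 -> naive elimination stops; a row interchange (e.g. R2 <-> R3) would be required here.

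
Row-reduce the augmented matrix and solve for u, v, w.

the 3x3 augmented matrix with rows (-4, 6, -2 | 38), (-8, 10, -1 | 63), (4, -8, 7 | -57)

Forward elimination on [A|b]:
R2 <- R2 - (2)*R1:  [   0   -2    3  -13 ]
R3 <- R3 - (-1)*R1:  [   0   -2    5  -19 ]
R3 <- R3 - (1)*R2:  [  0   0   2  -6 ]
Row echelon form:
[ -4   6  -2  |   38 ]
[  0  -2   3  |  -13 ]
[  0   0   2  |   -6 ]
Back-substitution:
w = (-6) / 2 = -3
v = (-13 - (3)*(-3)) / -2 = 2
u = (38 - (6)*(2) - (-2)*(-3)) / -4 = -5

(-5, 2, -3)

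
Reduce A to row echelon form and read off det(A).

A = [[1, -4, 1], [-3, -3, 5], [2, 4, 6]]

Forward elimination:
R2 <- R2 - (-3)*R1:  [   0  -15    8 ]
R3 <- R3 - (2)*R1:  [  0  12   4 ]
R3 <- R3 - (-4/5)*R2:  [    0     0  52/5 ]
Upper-triangular form:
[ 1   -4     1 ]
[ 0  -15     8 ]
[ 0    0  52/5 ]
det(A) = (-1)^0 * (1) * (-15) * (52/5) = -156  (0 row swaps -> sign +1)

det(A) = -156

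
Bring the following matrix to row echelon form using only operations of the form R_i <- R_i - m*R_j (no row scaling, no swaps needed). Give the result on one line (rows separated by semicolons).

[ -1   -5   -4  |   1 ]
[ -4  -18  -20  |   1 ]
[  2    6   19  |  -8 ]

REF = [-1 -5 -4 1; 0 2 -4 -3; 0 0 3 -12]

Forward elimination:
R2 <- R2 - (4)*R1:  [  0   2  -4  -3 ]
R3 <- R3 - (-2)*R1:  [  0  -4  11  -6 ]
R3 <- R3 - (-2)*R2:  [   0    0    3  -12 ]
Row echelon form:
[ -1  -5  -4  |    1 ]
[  0   2  -4  |   -3 ]
[  0   0   3  |  -12 ]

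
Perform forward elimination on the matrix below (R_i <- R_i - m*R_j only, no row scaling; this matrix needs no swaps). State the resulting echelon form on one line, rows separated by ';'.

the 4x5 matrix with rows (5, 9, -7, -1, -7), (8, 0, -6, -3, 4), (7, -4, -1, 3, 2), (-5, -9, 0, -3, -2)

Forward elimination:
R2 <- R2 - (8/5)*R1:  [     0  -72/5   26/5   -7/5   76/5 ]
R3 <- R3 - (7/5)*R1:  [     0  -83/5   44/5   22/5   59/5 ]
R4 <- R4 - (-1)*R1:  [  0   0  -7  -4  -9 ]
R3 <- R3 - (83/72)*R2:  [       0        0   101/36   433/72  -103/18 ]
R4 <- R4 - (-252/101)*R3:  [         0          0          0   2223/202  -2351/101 ]
Row echelon form:
[ 5      9      -7        -1         -7 ]
[ 0  -72/5    26/5      -7/5       76/5 ]
[ 0      0  101/36    433/72    -103/18 ]
[ 0      0       0  2223/202  -2351/101 ]

REF = [5 9 -7 -1 -7; 0 -72/5 26/5 -7/5 76/5; 0 0 101/36 433/72 -103/18; 0 0 0 2223/202 -2351/101]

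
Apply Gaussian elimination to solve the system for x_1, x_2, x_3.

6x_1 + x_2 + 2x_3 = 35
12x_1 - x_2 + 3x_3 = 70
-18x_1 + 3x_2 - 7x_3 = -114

Forward elimination on [A|b]:
R2 <- R2 - (2)*R1:  [  0  -3  -1   0 ]
R3 <- R3 - (-3)*R1:  [  0   6  -1  -9 ]
R3 <- R3 - (-2)*R2:  [  0   0  -3  -9 ]
Row echelon form:
[ 6   1   2  |  35 ]
[ 0  -3  -1  |   0 ]
[ 0   0  -3  |  -9 ]
Back-substitution:
x_3 = (-9) / -3 = 3
x_2 = (0 - (-1)*(3)) / -3 = -1
x_1 = (35 - (1)*(-1) - (2)*(3)) / 6 = 5

(5, -1, 3)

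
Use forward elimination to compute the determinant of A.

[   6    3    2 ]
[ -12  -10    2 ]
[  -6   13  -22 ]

Forward elimination:
R2 <- R2 - (-2)*R1:  [  0  -4   6 ]
R3 <- R3 - (-1)*R1:  [   0   16  -20 ]
R3 <- R3 - (-4)*R2:  [ 0  0  4 ]
Upper-triangular form:
[ 6   3  2 ]
[ 0  -4  6 ]
[ 0   0  4 ]
det(A) = (-1)^0 * (6) * (-4) * (4) = -96  (0 row swaps -> sign +1)

det(A) = -96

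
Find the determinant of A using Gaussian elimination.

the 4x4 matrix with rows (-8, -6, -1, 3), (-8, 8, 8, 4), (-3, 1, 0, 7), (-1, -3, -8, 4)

Forward elimination:
R2 <- R2 - (1)*R1:  [  0  14   9   1 ]
R3 <- R3 - (3/8)*R1:  [    0  13/4   3/8  47/8 ]
R4 <- R4 - (1/8)*R1:  [     0   -9/4  -63/8   29/8 ]
R3 <- R3 - (13/56)*R2:  [     0      0  -12/7  79/14 ]
R4 <- R4 - (-9/56)*R2:  [     0      0  -45/7  53/14 ]
R4 <- R4 - (15/4)*R3:  [      0       0       0  -139/8 ]
Upper-triangular form:
[ -8  -6     -1       3 ]
[  0  14      9       1 ]
[  0   0  -12/7   79/14 ]
[  0   0      0  -139/8 ]
det(A) = (-1)^0 * (-8) * (14) * (-12/7) * (-139/8) = -3336  (0 row swaps -> sign +1)

det(A) = -3336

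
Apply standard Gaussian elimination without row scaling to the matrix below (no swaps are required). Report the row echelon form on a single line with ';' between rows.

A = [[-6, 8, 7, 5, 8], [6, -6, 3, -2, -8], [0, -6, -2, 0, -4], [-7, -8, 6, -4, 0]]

Forward elimination:
R2 <- R2 - (-1)*R1:  [  0   2  10   3   0 ]
R4 <- R4 - (7/6)*R1:  [     0  -52/3  -13/6  -59/6  -28/3 ]
R3 <- R3 - (-3)*R2:  [  0   0  28   9  -4 ]
R4 <- R4 - (-26/3)*R2:  [     0      0  169/2   97/6  -28/3 ]
R4 <- R4 - (169/56)*R3:  [         0          0          0  -1847/168     115/42 ]
Row echelon form:
[ -6  8   7          5       8 ]
[  0  2  10          3       0 ]
[  0  0  28          9      -4 ]
[  0  0   0  -1847/168  115/42 ]

REF = [-6 8 7 5 8; 0 2 10 3 0; 0 0 28 9 -4; 0 0 0 -1847/168 115/42]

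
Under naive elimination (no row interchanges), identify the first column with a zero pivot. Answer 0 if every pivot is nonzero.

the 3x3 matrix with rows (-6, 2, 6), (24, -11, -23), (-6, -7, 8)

first zero-pivot column = 0

Naive forward elimination:
R2 <- R2 - (-4)*R1:  [  0  -3   1 ]
R3 <- R3 - (1)*R1:  [  0  -9   2 ]
R3 <- R3 - (3)*R2:  [  0   0  -1 ]
All pivots nonzero; naive elimination completes without hitting a zero pivot.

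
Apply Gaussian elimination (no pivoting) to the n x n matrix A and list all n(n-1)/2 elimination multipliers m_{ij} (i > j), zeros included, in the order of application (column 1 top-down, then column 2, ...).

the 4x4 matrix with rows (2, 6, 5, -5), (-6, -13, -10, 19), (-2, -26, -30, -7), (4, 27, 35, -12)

multipliers: -3, -1, 2, -4, 3, -2

Forward elimination:
R2 <- R2 - (-3)*R1:  [ 0  5  5  4 ]
R3 <- R3 - (-1)*R1:  [   0  -20  -25  -12 ]
R4 <- R4 - (2)*R1:  [  0  15  25  -2 ]
R3 <- R3 - (-4)*R2:  [  0   0  -5   4 ]
R4 <- R4 - (3)*R2:  [   0    0   10  -14 ]
R4 <- R4 - (-2)*R3:  [  0   0   0  -6 ]
Multipliers (in order of application): m_{21} = -3, m_{31} = -1, m_{41} = 2, m_{32} = -4, m_{42} = 3, m_{43} = -2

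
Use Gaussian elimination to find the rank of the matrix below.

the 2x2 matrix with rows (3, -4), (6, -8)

rank(A) = 1

Row reduction:
R2 <- R2 - (2)*R1:  [ 0  0 ]
Row echelon form:
[ 3  -4 ]
[ 0   0 ]
Nonzero rows / pivot columns: 1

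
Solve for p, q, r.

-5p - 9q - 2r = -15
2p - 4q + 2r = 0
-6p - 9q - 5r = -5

(5, 0, -5)

Forward elimination on [A|b]:
R2 <- R2 - (-2/5)*R1:  [     0  -38/5    6/5     -6 ]
R3 <- R3 - (6/5)*R1:  [     0    9/5  -13/5     13 ]
R3 <- R3 - (-9/38)*R2:  [      0       0  -44/19  220/19 ]
Row echelon form:
[ -5     -9      -2  |     -15 ]
[  0  -38/5     6/5  |      -6 ]
[  0      0  -44/19  |  220/19 ]
Back-substitution:
r = (220/19) / (-44/19) = -5
q = (-6 - (6/5)*(-5)) / (-38/5) = 0
p = (-15 - (-9)*(0) - (-2)*(-5)) / -5 = 5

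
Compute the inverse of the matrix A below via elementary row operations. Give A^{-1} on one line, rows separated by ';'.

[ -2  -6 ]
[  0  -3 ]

Gauss-Jordan on [A | I]:
R1 <- (1/-2)*R1:  [    1     3  |  -1/2     0 ]
R2 <- (1/-3)*R2:  [    0     1  |     0  -1/3 ]
R1 <- R1 - (3)*R2:  [    1     0  |  -1/2     1 ]
Right block of [I | A^{-1}] is the inverse:
[ -1/2     1 ]
[    0  -1/3 ]

inverse = [-1/2 1; 0 -1/3]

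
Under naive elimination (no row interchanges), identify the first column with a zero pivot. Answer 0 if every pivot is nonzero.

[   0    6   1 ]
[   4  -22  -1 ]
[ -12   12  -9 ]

first zero-pivot column = 1

Naive forward elimination:
Pivot entry (1,1) is zero but row 2 has 4 in column 1 -> naive elimination stops; a row interchange (e.g. R1 <-> R2) would be required here.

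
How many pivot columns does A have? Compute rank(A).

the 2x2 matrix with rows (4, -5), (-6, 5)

rank(A) = 2

Row reduction:
R2 <- R2 - (-3/2)*R1:  [    0  -5/2 ]
Row echelon form:
[ 4    -5 ]
[ 0  -5/2 ]
Nonzero rows / pivot columns: 2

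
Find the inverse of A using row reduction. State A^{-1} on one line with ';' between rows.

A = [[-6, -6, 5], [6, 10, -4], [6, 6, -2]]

Gauss-Jordan on [A | I]:
R1 <- (1/-6)*R1:  [    1     1  -5/6  |  -1/6     0     0 ]
R2 <- R2 - (6)*R1:  [ 0  4  1  |  1  1  0 ]
R3 <- R3 - (6)*R1:  [ 0  0  3  |  1  0  1 ]
R2 <- (1/4)*R2:  [   0    1  1/4  |  1/4  1/4    0 ]
R1 <- R1 - (1)*R2:  [      1       0  -13/12  |   -5/12    -1/4       0 ]
R3 <- (1/3)*R3:  [   0    0    1  |  1/3    0  1/3 ]
R1 <- R1 - (-13/12)*R3:  [     1      0      0  |  -1/18   -1/4  13/36 ]
R2 <- R2 - (1/4)*R3:  [     0      1      0  |    1/6    1/4  -1/12 ]
Right block of [I | A^{-1}] is the inverse:
[ -1/18  -1/4  13/36 ]
[   1/6   1/4  -1/12 ]
[   1/3     0    1/3 ]

inverse = [-1/18 -1/4 13/36; 1/6 1/4 -1/12; 1/3 0 1/3]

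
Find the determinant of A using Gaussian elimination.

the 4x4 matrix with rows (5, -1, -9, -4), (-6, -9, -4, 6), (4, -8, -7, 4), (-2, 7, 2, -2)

det(A) = -2088

Forward elimination:
R2 <- R2 - (-6/5)*R1:  [     0  -51/5  -74/5    6/5 ]
R3 <- R3 - (4/5)*R1:  [     0  -36/5    1/5   36/5 ]
R4 <- R4 - (-2/5)*R1:  [     0   33/5   -8/5  -18/5 ]
R3 <- R3 - (12/17)*R2:  [      0       0  181/17  108/17 ]
R4 <- R4 - (-11/17)*R2:  [       0        0  -190/17   -48/17 ]
R4 <- R4 - (-190/181)*R3:  [       0        0        0  696/181 ]
Upper-triangular form:
[ 5     -1      -9       -4 ]
[ 0  -51/5   -74/5      6/5 ]
[ 0      0  181/17   108/17 ]
[ 0      0       0  696/181 ]
det(A) = (-1)^0 * (5) * (-51/5) * (181/17) * (696/181) = -2088  (0 row swaps -> sign +1)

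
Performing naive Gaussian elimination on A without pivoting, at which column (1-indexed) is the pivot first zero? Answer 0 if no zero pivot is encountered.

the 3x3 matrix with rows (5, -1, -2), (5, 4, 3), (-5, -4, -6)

Naive forward elimination:
R2 <- R2 - (1)*R1:  [ 0  5  5 ]
R3 <- R3 - (-1)*R1:  [  0  -5  -8 ]
R3 <- R3 - (-1)*R2:  [  0   0  -3 ]
All pivots nonzero; naive elimination completes without hitting a zero pivot.

first zero-pivot column = 0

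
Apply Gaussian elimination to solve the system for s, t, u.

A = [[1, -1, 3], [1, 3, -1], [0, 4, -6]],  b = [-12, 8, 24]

Forward elimination on [A|b]:
R2 <- R2 - (1)*R1:  [  0   4  -4  20 ]
R3 <- R3 - (1)*R2:  [  0   0  -2   4 ]
Row echelon form:
[ 1  -1   3  |  -12 ]
[ 0   4  -4  |   20 ]
[ 0   0  -2  |    4 ]
Back-substitution:
u = (4) / -2 = -2
t = (20 - (-4)*(-2)) / 4 = 3
s = (-12 - (-1)*(3) - (3)*(-2)) / 1 = -3

(-3, 3, -2)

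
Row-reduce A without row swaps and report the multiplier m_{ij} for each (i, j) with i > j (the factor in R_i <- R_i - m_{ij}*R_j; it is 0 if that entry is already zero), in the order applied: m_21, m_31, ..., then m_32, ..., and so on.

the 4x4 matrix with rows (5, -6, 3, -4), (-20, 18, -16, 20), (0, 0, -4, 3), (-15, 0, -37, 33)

Forward elimination:
R2 <- R2 - (-4)*R1:  [  0  -6  -4   4 ]
R3: entry in column 1 is already 0 -> m_{31} = 0 (no row operation needed)
R4 <- R4 - (-3)*R1:  [   0  -18  -28   21 ]
R3: entry in column 2 is already 0 -> m_{32} = 0 (no row operation needed)
R4 <- R4 - (3)*R2:  [   0    0  -16    9 ]
R4 <- R4 - (4)*R3:  [  0   0   0  -3 ]
Multipliers (in order of application): m_{21} = -4, m_{31} = 0, m_{41} = -3, m_{32} = 0, m_{42} = 3, m_{43} = 4

multipliers: -4, 0, -3, 0, 3, 4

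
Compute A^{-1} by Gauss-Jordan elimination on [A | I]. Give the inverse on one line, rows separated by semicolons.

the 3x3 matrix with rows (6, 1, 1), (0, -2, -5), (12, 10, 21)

inverse = [2/3 -11/12 -1/4; -5 19/2 5/2; 2 -4 -1]

Gauss-Jordan on [A | I]:
R1 <- (1/6)*R1:  [   1  1/6  1/6  |  1/6    0    0 ]
R3 <- R3 - (12)*R1:  [  0   8  19  |  -2   0   1 ]
R2 <- (1/-2)*R2:  [    0     1   5/2  |     0  -1/2     0 ]
R1 <- R1 - (1/6)*R2:  [    1     0  -1/4  |   1/6  1/12     0 ]
R3 <- R3 - (8)*R2:  [  0   0  -1  |  -2   4   1 ]
R3 <- (1/-1)*R3:  [  0   0   1  |   2  -4  -1 ]
R1 <- R1 - (-1/4)*R3:  [      1       0       0  |     2/3  -11/12    -1/4 ]
R2 <- R2 - (5/2)*R3:  [    0     1     0  |    -5  19/2   5/2 ]
Right block of [I | A^{-1}] is the inverse:
[ 2/3  -11/12  -1/4 ]
[  -5    19/2   5/2 ]
[   2      -4    -1 ]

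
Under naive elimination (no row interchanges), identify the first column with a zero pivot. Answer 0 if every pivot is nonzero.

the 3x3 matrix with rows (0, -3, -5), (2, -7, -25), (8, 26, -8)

first zero-pivot column = 1

Naive forward elimination:
Pivot entry (1,1) is zero but row 2 has 2 in column 1 -> naive elimination stops; a row interchange (e.g. R1 <-> R2) would be required here.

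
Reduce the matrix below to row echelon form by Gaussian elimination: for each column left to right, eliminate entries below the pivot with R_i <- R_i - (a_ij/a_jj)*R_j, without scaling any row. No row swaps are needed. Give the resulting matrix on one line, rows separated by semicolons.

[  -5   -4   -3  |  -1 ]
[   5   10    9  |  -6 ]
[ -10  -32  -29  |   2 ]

REF = [-5 -4 -3 -1; 0 6 6 -7; 0 0 1 -24]

Forward elimination:
R2 <- R2 - (-1)*R1:  [  0   6   6  -7 ]
R3 <- R3 - (2)*R1:  [   0  -24  -23    4 ]
R3 <- R3 - (-4)*R2:  [   0    0    1  -24 ]
Row echelon form:
[ -5  -4  -3  |   -1 ]
[  0   6   6  |   -7 ]
[  0   0   1  |  -24 ]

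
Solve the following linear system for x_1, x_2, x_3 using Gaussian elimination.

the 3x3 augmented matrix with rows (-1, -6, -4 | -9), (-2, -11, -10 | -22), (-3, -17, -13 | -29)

Forward elimination on [A|b]:
R2 <- R2 - (2)*R1:  [  0   1  -2  -4 ]
R3 <- R3 - (3)*R1:  [  0   1  -1  -2 ]
R3 <- R3 - (1)*R2:  [ 0  0  1  2 ]
Row echelon form:
[ -1  -6  -4  |  -9 ]
[  0   1  -2  |  -4 ]
[  0   0   1  |   2 ]
Back-substitution:
x_3 = (2) / 1 = 2
x_2 = (-4 - (-2)*(2)) / 1 = 0
x_1 = (-9 - (-6)*(0) - (-4)*(2)) / -1 = 1

(1, 0, 2)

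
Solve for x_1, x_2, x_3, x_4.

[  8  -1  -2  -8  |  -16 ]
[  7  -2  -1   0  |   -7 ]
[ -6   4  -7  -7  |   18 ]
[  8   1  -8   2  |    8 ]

Forward elimination on [A|b]:
R2 <- R2 - (7/8)*R1:  [    0  -9/8   3/4     7     7 ]
R3 <- R3 - (-3/4)*R1:  [     0   13/4  -17/2    -13      6 ]
R4 <- R4 - (1)*R1:  [  0   2  -6  10  24 ]
R3 <- R3 - (-26/9)*R2:  [     0      0  -19/3   65/9  236/9 ]
R4 <- R4 - (-16/9)*R2:  [     0      0  -14/3  202/9  328/9 ]
R4 <- R4 - (14/19)*R3:  [      0       0       0  976/57  976/57 ]
Row echelon form:
[ 8    -1     -2      -8  |     -16 ]
[ 0  -9/8    3/4       7  |       7 ]
[ 0     0  -19/3    65/9  |   236/9 ]
[ 0     0      0  976/57  |  976/57 ]
Back-substitution:
x_4 = (976/57) / (976/57) = 1
x_3 = (236/9 - (65/9)*(1)) / (-19/3) = -3
x_2 = (7 - (3/4)*(-3) - (7)*(1)) / (-9/8) = -2
x_1 = (-16 - (-1)*(-2) - (-2)*(-3) - (-8)*(1)) / 8 = -2

(-2, -2, -3, 1)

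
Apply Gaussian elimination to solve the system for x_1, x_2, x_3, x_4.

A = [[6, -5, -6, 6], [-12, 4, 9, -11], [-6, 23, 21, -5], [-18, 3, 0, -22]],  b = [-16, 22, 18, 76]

(1, 2, -2, -4)

Forward elimination on [A|b]:
R2 <- R2 - (-2)*R1:  [   0   -6   -3    1  -10 ]
R3 <- R3 - (-1)*R1:  [  0  18  15   1   2 ]
R4 <- R4 - (-3)*R1:  [   0  -12  -18   -4   28 ]
R3 <- R3 - (-3)*R2:  [   0    0    6    4  -28 ]
R4 <- R4 - (2)*R2:  [   0    0  -12   -6   48 ]
R4 <- R4 - (-2)*R3:  [  0   0   0   2  -8 ]
Row echelon form:
[ 6  -5  -6  6  |  -16 ]
[ 0  -6  -3  1  |  -10 ]
[ 0   0   6  4  |  -28 ]
[ 0   0   0  2  |   -8 ]
Back-substitution:
x_4 = (-8) / 2 = -4
x_3 = (-28 - (4)*(-4)) / 6 = -2
x_2 = (-10 - (-3)*(-2) - (1)*(-4)) / -6 = 2
x_1 = (-16 - (-5)*(2) - (-6)*(-2) - (6)*(-4)) / 6 = 1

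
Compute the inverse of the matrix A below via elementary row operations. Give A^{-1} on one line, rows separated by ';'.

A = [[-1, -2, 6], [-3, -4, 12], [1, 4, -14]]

inverse = [2 -1 0; -15/2 2 -3/2; -2 1/2 -1/2]

Gauss-Jordan on [A | I]:
R1 <- (1/-1)*R1:  [  1   2  -6  |  -1   0   0 ]
R2 <- R2 - (-3)*R1:  [  0   2  -6  |  -3   1   0 ]
R3 <- R3 - (1)*R1:  [  0   2  -8  |   1   0   1 ]
R2 <- (1/2)*R2:  [    0     1    -3  |  -3/2   1/2     0 ]
R1 <- R1 - (2)*R2:  [  1   0   0  |   2  -1   0 ]
R3 <- R3 - (2)*R2:  [  0   0  -2  |   4  -1   1 ]
R3 <- (1/-2)*R3:  [    0     0     1  |    -2   1/2  -1/2 ]
R2 <- R2 - (-3)*R3:  [     0      1      0  |  -15/2      2   -3/2 ]
Right block of [I | A^{-1}] is the inverse:
[     2   -1     0 ]
[ -15/2    2  -3/2 ]
[    -2  1/2  -1/2 ]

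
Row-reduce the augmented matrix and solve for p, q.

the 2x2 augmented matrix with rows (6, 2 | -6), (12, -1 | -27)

(-2, 3)

Forward elimination on [A|b]:
R2 <- R2 - (2)*R1:  [   0   -5  -15 ]
Row echelon form:
[ 6   2  |   -6 ]
[ 0  -5  |  -15 ]
Back-substitution:
q = (-15) / -5 = 3
p = (-6 - (2)*(3)) / 6 = -2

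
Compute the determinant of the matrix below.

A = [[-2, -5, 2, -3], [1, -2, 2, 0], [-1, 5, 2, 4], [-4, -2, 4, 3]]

det(A) = 198

Forward elimination:
R2 <- R2 - (-1/2)*R1:  [    0  -9/2     3  -3/2 ]
R3 <- R3 - (1/2)*R1:  [    0  15/2     1  11/2 ]
R4 <- R4 - (2)*R1:  [ 0  8  0  9 ]
R3 <- R3 - (-5/3)*R2:  [ 0  0  6  3 ]
R4 <- R4 - (-16/9)*R2:  [    0     0  16/3  19/3 ]
R4 <- R4 - (8/9)*R3:  [    0     0     0  11/3 ]
Upper-triangular form:
[ -2    -5  2    -3 ]
[  0  -9/2  3  -3/2 ]
[  0     0  6     3 ]
[  0     0  0  11/3 ]
det(A) = (-1)^0 * (-2) * (-9/2) * (6) * (11/3) = 198  (0 row swaps -> sign +1)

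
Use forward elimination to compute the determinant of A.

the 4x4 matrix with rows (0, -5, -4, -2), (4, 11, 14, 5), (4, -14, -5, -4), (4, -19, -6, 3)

Forward elimination:
R1 <-> R2   (pivot in column 1 was zero)
[ 4   11  14   5 ]
[ 0   -5  -4  -2 ]
[ 4  -14  -5  -4 ]
[ 4  -19  -6   3 ]
R3 <- R3 - (1)*R1:  [   0  -25  -19   -9 ]
R4 <- R4 - (1)*R1:  [   0  -30  -20   -2 ]
R3 <- R3 - (5)*R2:  [ 0  0  1  1 ]
R4 <- R4 - (6)*R2:  [  0   0   4  10 ]
R4 <- R4 - (4)*R3:  [ 0  0  0  6 ]
Upper-triangular form:
[ 4  11  14   5 ]
[ 0  -5  -4  -2 ]
[ 0   0   1   1 ]
[ 0   0   0   6 ]
det(A) = (-1)^1 * (4) * (-5) * (1) * (6) = 120  (1 row swap -> sign -1)

det(A) = 120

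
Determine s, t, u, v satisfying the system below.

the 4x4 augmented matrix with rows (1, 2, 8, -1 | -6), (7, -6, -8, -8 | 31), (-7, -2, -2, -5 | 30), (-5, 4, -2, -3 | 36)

Forward elimination on [A|b]:
R2 <- R2 - (7)*R1:  [   0  -20  -64   -1   73 ]
R3 <- R3 - (-7)*R1:  [   0   12   54  -12  -12 ]
R4 <- R4 - (-5)*R1:  [  0  14  38  -8   6 ]
R3 <- R3 - (-3/5)*R2:  [     0      0   78/5  -63/5  159/5 ]
R4 <- R4 - (-7/10)*R2:  [      0       0   -34/5  -87/10  571/10 ]
R4 <- R4 - (-17/39)*R3:  [       0        0        0  -369/26  1845/26 ]
Row echelon form:
[ 1    2     8       -1  |       -6 ]
[ 0  -20   -64       -1  |       73 ]
[ 0    0  78/5    -63/5  |    159/5 ]
[ 0    0     0  -369/26  |  1845/26 ]
Back-substitution:
v = (1845/26) / (-369/26) = -5
u = (159/5 - (-63/5)*(-5)) / (78/5) = -2
t = (73 - (-64)*(-2) - (-1)*(-5)) / -20 = 3
s = (-6 - (2)*(3) - (8)*(-2) - (-1)*(-5)) / 1 = -1

(-1, 3, -2, -5)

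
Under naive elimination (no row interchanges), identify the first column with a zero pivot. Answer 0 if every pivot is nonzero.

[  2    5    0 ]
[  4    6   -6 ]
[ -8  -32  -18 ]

Naive forward elimination:
R2 <- R2 - (2)*R1:  [  0  -4  -6 ]
R3 <- R3 - (-4)*R1:  [   0  -12  -18 ]
R3 <- R3 - (3)*R2:  [ 0  0  0 ]
Matrix at this point:
[ 2   5   0 ]
[ 0  -4  -6 ]
[ 0   0   0 ]
Pivot entry (3,3) in the last row is zero and there are no rows below to swap with -> zero pivot in column 3 (A is singular).

first zero-pivot column = 3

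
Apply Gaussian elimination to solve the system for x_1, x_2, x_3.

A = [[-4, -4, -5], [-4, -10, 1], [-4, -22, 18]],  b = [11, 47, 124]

Forward elimination on [A|b]:
R2 <- R2 - (1)*R1:  [  0  -6   6  36 ]
R3 <- R3 - (1)*R1:  [   0  -18   23  113 ]
R3 <- R3 - (3)*R2:  [ 0  0  5  5 ]
Row echelon form:
[ -4  -4  -5  |  11 ]
[  0  -6   6  |  36 ]
[  0   0   5  |   5 ]
Back-substitution:
x_3 = (5) / 5 = 1
x_2 = (36 - (6)*(1)) / -6 = -5
x_1 = (11 - (-4)*(-5) - (-5)*(1)) / -4 = 1

(1, -5, 1)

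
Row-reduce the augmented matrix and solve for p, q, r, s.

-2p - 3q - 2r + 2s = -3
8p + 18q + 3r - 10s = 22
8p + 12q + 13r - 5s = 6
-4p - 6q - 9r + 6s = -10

(-2, 1, 0, -2)

Forward elimination on [A|b]:
R2 <- R2 - (-4)*R1:  [  0   6  -5  -2  10 ]
R3 <- R3 - (-4)*R1:  [  0   0   5   3  -6 ]
R4 <- R4 - (2)*R1:  [  0   0  -5   2  -4 ]
R4 <- R4 - (-1)*R3:  [   0    0    0    5  -10 ]
Row echelon form:
[ -2  -3  -2   2  |   -3 ]
[  0   6  -5  -2  |   10 ]
[  0   0   5   3  |   -6 ]
[  0   0   0   5  |  -10 ]
Back-substitution:
s = (-10) / 5 = -2
r = (-6 - (3)*(-2)) / 5 = 0
q = (10 - (-5)*(0) - (-2)*(-2)) / 6 = 1
p = (-3 - (-3)*(1) - (-2)*(0) - (2)*(-2)) / -2 = -2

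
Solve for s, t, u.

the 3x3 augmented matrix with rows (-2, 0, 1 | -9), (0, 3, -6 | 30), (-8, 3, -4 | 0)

Forward elimination on [A|b]:
R3 <- R3 - (4)*R1:  [  0   3  -8  36 ]
R3 <- R3 - (1)*R2:  [  0   0  -2   6 ]
Row echelon form:
[ -2  0   1  |  -9 ]
[  0  3  -6  |  30 ]
[  0  0  -2  |   6 ]
Back-substitution:
u = (6) / -2 = -3
t = (30 - (-6)*(-3)) / 3 = 4
s = (-9 - (1)*(-3)) / -2 = 3

(3, 4, -3)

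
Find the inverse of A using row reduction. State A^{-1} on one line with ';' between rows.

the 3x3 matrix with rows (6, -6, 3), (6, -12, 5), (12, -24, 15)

Gauss-Jordan on [A | I]:
R1 <- (1/6)*R1:  [   1   -1  1/2  |  1/6    0    0 ]
R2 <- R2 - (6)*R1:  [  0  -6   2  |  -1   1   0 ]
R3 <- R3 - (12)*R1:  [   0  -12    9  |   -2    0    1 ]
R2 <- (1/-6)*R2:  [    0     1  -1/3  |   1/6  -1/6     0 ]
R1 <- R1 - (-1)*R2:  [    1     0   1/6  |   1/3  -1/6     0 ]
R3 <- R3 - (-12)*R2:  [  0   0   5  |   0  -2   1 ]
R3 <- (1/5)*R3:  [    0     0     1  |     0  -2/5   1/5 ]
R1 <- R1 - (1/6)*R3:  [     1      0      0  |    1/3  -1/10  -1/30 ]
R2 <- R2 - (-1/3)*R3:  [     0      1      0  |    1/6  -3/10   1/15 ]
Right block of [I | A^{-1}] is the inverse:
[ 1/3  -1/10  -1/30 ]
[ 1/6  -3/10   1/15 ]
[   0   -2/5    1/5 ]

inverse = [1/3 -1/10 -1/30; 1/6 -3/10 1/15; 0 -2/5 1/5]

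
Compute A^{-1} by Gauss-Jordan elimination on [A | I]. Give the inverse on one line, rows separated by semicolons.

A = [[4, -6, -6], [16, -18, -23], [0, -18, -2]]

Gauss-Jordan on [A | I]:
R1 <- (1/4)*R1:  [    1  -3/2  -3/2  |   1/4     0     0 ]
R2 <- R2 - (16)*R1:  [  0   6   1  |  -4   1   0 ]
R2 <- (1/6)*R2:  [    0     1   1/6  |  -2/3   1/6     0 ]
R1 <- R1 - (-3/2)*R2:  [    1     0  -5/4  |  -3/4   1/4     0 ]
R3 <- R3 - (-18)*R2:  [   0    0    1  |  -12    3    1 ]
R1 <- R1 - (-5/4)*R3:  [     1      0      0  |  -63/4      4    5/4 ]
R2 <- R2 - (1/6)*R3:  [    0     1     0  |   4/3  -1/3  -1/6 ]
Right block of [I | A^{-1}] is the inverse:
[ -63/4     4   5/4 ]
[   4/3  -1/3  -1/6 ]
[   -12     3     1 ]

inverse = [-63/4 4 5/4; 4/3 -1/3 -1/6; -12 3 1]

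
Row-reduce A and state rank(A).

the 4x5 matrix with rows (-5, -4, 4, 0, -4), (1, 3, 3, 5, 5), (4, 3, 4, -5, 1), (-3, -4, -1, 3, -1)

Row reduction:
R2 <- R2 - (-1/5)*R1:  [    0  11/5  19/5     5  21/5 ]
R3 <- R3 - (-4/5)*R1:  [     0   -1/5   36/5     -5  -11/5 ]
R4 <- R4 - (3/5)*R1:  [     0   -8/5  -17/5      3    7/5 ]
R3 <- R3 - (-1/11)*R2:  [      0       0   83/11  -50/11  -20/11 ]
R4 <- R4 - (-8/11)*R2:  [     0      0  -7/11  73/11  49/11 ]
R4 <- R4 - (-7/83)*R3:  [      0       0       0  519/83  357/83 ]
Row echelon form:
[ -5    -4      4       0      -4 ]
[  0  11/5   19/5       5    21/5 ]
[  0     0  83/11  -50/11  -20/11 ]
[  0     0      0  519/83  357/83 ]
Nonzero rows / pivot columns: 4

rank(A) = 4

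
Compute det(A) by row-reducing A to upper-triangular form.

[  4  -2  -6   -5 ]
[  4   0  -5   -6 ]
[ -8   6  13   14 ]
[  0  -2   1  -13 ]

det(A) = -80

Forward elimination:
R2 <- R2 - (1)*R1:  [  0   2   1  -1 ]
R3 <- R3 - (-2)*R1:  [ 0  2  1  4 ]
R3 <- R3 - (1)*R2:  [ 0  0  0  5 ]
R4 <- R4 - (-1)*R2:  [   0    0    2  -14 ]
R3 <-> R4   (pivot in column 3 was zero)
[ 4  -2  -6   -5 ]
[ 0   2   1   -1 ]
[ 0   0   2  -14 ]
[ 0   0   0    5 ]
Upper-triangular form:
[ 4  -2  -6   -5 ]
[ 0   2   1   -1 ]
[ 0   0   2  -14 ]
[ 0   0   0    5 ]
det(A) = (-1)^1 * (4) * (2) * (2) * (5) = -80  (1 row swap -> sign -1)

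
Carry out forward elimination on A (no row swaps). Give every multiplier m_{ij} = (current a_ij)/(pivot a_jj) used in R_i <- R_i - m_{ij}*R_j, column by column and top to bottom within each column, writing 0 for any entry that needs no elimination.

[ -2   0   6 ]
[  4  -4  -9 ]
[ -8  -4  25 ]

multipliers: -2, 4, 1

Forward elimination:
R2 <- R2 - (-2)*R1:  [  0  -4   3 ]
R3 <- R3 - (4)*R1:  [  0  -4   1 ]
R3 <- R3 - (1)*R2:  [  0   0  -2 ]
Multipliers (in order of application): m_{21} = -2, m_{31} = 4, m_{32} = 1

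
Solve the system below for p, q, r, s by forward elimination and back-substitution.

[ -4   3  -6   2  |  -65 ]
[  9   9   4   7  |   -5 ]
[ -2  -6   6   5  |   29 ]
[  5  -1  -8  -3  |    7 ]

(5, -5, 4, -3)

Forward elimination on [A|b]:
R2 <- R2 - (-9/4)*R1:  [      0    63/4   -19/2    23/2  -605/4 ]
R3 <- R3 - (1/2)*R1:  [     0  -15/2      9      4  123/2 ]
R4 <- R4 - (-5/4)*R1:  [      0    11/4   -31/2    -1/2  -297/4 ]
R3 <- R3 - (-10/21)*R2:  [       0        0    94/21   199/21  -221/21 ]
R4 <- R4 - (11/63)*R2:  [        0         0   -872/63   -158/63  -3014/63 ]
R4 <- R4 - (-436/141)*R3:  [        0         0         0  3778/141  -3778/47 ]
Row echelon form:
[ -4     3     -6         2  |       -65 ]
[  0  63/4  -19/2      23/2  |    -605/4 ]
[  0     0  94/21    199/21  |   -221/21 ]
[  0     0      0  3778/141  |  -3778/47 ]
Back-substitution:
s = (-3778/47) / (3778/141) = -3
r = (-221/21 - (199/21)*(-3)) / (94/21) = 4
q = (-605/4 - (-19/2)*(4) - (23/2)*(-3)) / (63/4) = -5
p = (-65 - (3)*(-5) - (-6)*(4) - (2)*(-3)) / -4 = 5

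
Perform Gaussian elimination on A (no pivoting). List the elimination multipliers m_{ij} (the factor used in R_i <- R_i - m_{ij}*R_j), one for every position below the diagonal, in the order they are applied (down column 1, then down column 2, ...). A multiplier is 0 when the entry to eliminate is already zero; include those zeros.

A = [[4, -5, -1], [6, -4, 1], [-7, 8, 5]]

Forward elimination:
R2 <- R2 - (3/2)*R1:  [   0  7/2  5/2 ]
R3 <- R3 - (-7/4)*R1:  [    0  -3/4  13/4 ]
R3 <- R3 - (-3/14)*R2:  [     0      0  53/14 ]
Multipliers (in order of application): m_{21} = 3/2, m_{31} = -7/4, m_{32} = -3/14

multipliers: 3/2, -7/4, -3/14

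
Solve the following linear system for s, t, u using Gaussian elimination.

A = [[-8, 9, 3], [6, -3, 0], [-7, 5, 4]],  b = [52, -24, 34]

Forward elimination on [A|b]:
R2 <- R2 - (-3/4)*R1:  [    0  15/4   9/4    15 ]
R3 <- R3 - (7/8)*R1:  [     0  -23/8   11/8  -23/2 ]
R3 <- R3 - (-23/30)*R2:  [     0      0  31/10      0 ]
Row echelon form:
[ -8     9      3  |  52 ]
[  0  15/4    9/4  |  15 ]
[  0     0  31/10  |   0 ]
Back-substitution:
u = (0) / (31/10) = 0
t = (15 - (9/4)*(0)) / (15/4) = 4
s = (52 - (9)*(4) - (3)*(0)) / -8 = -2

(-2, 4, 0)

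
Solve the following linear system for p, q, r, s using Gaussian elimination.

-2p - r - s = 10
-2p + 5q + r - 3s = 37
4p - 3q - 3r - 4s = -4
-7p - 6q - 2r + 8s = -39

Forward elimination on [A|b]:
R2 <- R2 - (1)*R1:  [  0   5   2  -2  27 ]
R3 <- R3 - (-2)*R1:  [  0  -3  -5  -6  16 ]
R4 <- R4 - (7/2)*R1:  [    0    -6   3/2  23/2   -74 ]
R3 <- R3 - (-3/5)*R2:  [     0      0  -19/5  -36/5  161/5 ]
R4 <- R4 - (-6/5)*R2:  [      0       0   39/10   91/10  -208/5 ]
R4 <- R4 - (-39/38)*R3:  [       0        0        0    65/38  -325/38 ]
Row echelon form:
[ -2  0     -1     -1  |       10 ]
[  0  5      2     -2  |       27 ]
[  0  0  -19/5  -36/5  |    161/5 ]
[  0  0      0  65/38  |  -325/38 ]
Back-substitution:
s = (-325/38) / (65/38) = -5
r = (161/5 - (-36/5)*(-5)) / (-19/5) = 1
q = (27 - (2)*(1) - (-2)*(-5)) / 5 = 3
p = (10 - (-1)*(1) - (-1)*(-5)) / -2 = -3

(-3, 3, 1, -5)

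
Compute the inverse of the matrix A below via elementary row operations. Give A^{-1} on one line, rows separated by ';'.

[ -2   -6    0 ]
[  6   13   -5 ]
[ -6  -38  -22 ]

Gauss-Jordan on [A | I]:
R1 <- (1/-2)*R1:  [    1     3     0  |  -1/2     0     0 ]
R2 <- R2 - (6)*R1:  [  0  -5  -5  |   3   1   0 ]
R3 <- R3 - (-6)*R1:  [   0  -20  -22  |   -3    0    1 ]
R2 <- (1/-5)*R2:  [    0     1     1  |  -3/5  -1/5     0 ]
R1 <- R1 - (3)*R2:  [     1      0     -3  |  13/10    3/5      0 ]
R3 <- R3 - (-20)*R2:  [   0    0   -2  |  -15   -4    1 ]
R3 <- (1/-2)*R3:  [    0     0     1  |  15/2     2  -1/2 ]
R1 <- R1 - (-3)*R3:  [     1      0      0  |  119/5   33/5   -3/2 ]
R2 <- R2 - (1)*R3:  [      0       1       0  |  -81/10   -11/5     1/2 ]
Right block of [I | A^{-1}] is the inverse:
[  119/5   33/5  -3/2 ]
[ -81/10  -11/5   1/2 ]
[   15/2      2  -1/2 ]

inverse = [119/5 33/5 -3/2; -81/10 -11/5 1/2; 15/2 2 -1/2]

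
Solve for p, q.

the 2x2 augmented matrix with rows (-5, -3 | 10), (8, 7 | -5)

(-5, 5)

Forward elimination on [A|b]:
R2 <- R2 - (-8/5)*R1:  [    0  11/5    11 ]
Row echelon form:
[ -5    -3  |  10 ]
[  0  11/5  |  11 ]
Back-substitution:
q = (11) / (11/5) = 5
p = (10 - (-3)*(5)) / -5 = -5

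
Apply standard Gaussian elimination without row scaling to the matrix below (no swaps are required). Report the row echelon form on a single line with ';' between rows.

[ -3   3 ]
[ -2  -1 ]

Forward elimination:
R2 <- R2 - (2/3)*R1:  [  0  -3 ]
Row echelon form:
[ -3   3 ]
[  0  -3 ]

REF = [-3 3; 0 -3]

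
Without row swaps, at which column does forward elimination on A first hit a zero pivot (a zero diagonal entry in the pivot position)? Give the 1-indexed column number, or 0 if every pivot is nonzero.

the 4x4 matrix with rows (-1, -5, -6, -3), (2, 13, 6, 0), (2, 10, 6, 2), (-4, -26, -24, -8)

first zero-pivot column = 4

Naive forward elimination:
R2 <- R2 - (-2)*R1:  [  0   3  -6  -6 ]
R3 <- R3 - (-2)*R1:  [  0   0  -6  -4 ]
R4 <- R4 - (4)*R1:  [  0  -6   0   4 ]
R4 <- R4 - (-2)*R2:  [   0    0  -12   -8 ]
R4 <- R4 - (2)*R3:  [ 0  0  0  0 ]
Matrix at this point:
[ -1  -5  -6  -3 ]
[  0   3  -6  -6 ]
[  0   0  -6  -4 ]
[  0   0   0   0 ]
Pivot entry (4,4) in the last row is zero and there are no rows below to swap with -> zero pivot in column 4 (A is singular).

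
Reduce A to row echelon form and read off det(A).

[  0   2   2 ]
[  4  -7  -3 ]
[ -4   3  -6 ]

Forward elimination:
R1 <-> R2   (pivot in column 1 was zero)
[  4  -7  -3 ]
[  0   2   2 ]
[ -4   3  -6 ]
R3 <- R3 - (-1)*R1:  [  0  -4  -9 ]
R3 <- R3 - (-2)*R2:  [  0   0  -5 ]
Upper-triangular form:
[ 4  -7  -3 ]
[ 0   2   2 ]
[ 0   0  -5 ]
det(A) = (-1)^1 * (4) * (2) * (-5) = 40  (1 row swap -> sign -1)

det(A) = 40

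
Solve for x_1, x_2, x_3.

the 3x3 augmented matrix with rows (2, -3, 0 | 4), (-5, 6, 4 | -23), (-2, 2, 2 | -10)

(-1, -2, -4)

Forward elimination on [A|b]:
R2 <- R2 - (-5/2)*R1:  [    0  -3/2     4   -13 ]
R3 <- R3 - (-1)*R1:  [  0  -1   2  -6 ]
R3 <- R3 - (2/3)*R2:  [    0     0  -2/3   8/3 ]
Row echelon form:
[ 2    -3     0  |    4 ]
[ 0  -3/2     4  |  -13 ]
[ 0     0  -2/3  |  8/3 ]
Back-substitution:
x_3 = (8/3) / (-2/3) = -4
x_2 = (-13 - (4)*(-4)) / (-3/2) = -2
x_1 = (4 - (-3)*(-2)) / 2 = -1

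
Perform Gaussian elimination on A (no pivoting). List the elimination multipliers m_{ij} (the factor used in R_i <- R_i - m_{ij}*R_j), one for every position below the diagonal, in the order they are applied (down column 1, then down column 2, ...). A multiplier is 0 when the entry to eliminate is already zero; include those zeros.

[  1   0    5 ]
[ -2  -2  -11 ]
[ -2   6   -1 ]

multipliers: -2, -2, -3

Forward elimination:
R2 <- R2 - (-2)*R1:  [  0  -2  -1 ]
R3 <- R3 - (-2)*R1:  [ 0  6  9 ]
R3 <- R3 - (-3)*R2:  [ 0  0  6 ]
Multipliers (in order of application): m_{21} = -2, m_{31} = -2, m_{32} = -3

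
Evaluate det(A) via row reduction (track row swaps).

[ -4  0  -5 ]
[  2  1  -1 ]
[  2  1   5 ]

Forward elimination:
R2 <- R2 - (-1/2)*R1:  [    0     1  -7/2 ]
R3 <- R3 - (-1/2)*R1:  [   0    1  5/2 ]
R3 <- R3 - (1)*R2:  [ 0  0  6 ]
Upper-triangular form:
[ -4  0    -5 ]
[  0  1  -7/2 ]
[  0  0     6 ]
det(A) = (-1)^0 * (-4) * (1) * (6) = -24  (0 row swaps -> sign +1)

det(A) = -24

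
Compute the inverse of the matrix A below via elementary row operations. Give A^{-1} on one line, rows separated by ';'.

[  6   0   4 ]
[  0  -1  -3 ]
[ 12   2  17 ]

inverse = [11/18 -4/9 -2/9; 2 -3 -1; -2/3 2/3 1/3]

Gauss-Jordan on [A | I]:
R1 <- (1/6)*R1:  [   1    0  2/3  |  1/6    0    0 ]
R3 <- R3 - (12)*R1:  [  0   2   9  |  -2   0   1 ]
R2 <- (1/-1)*R2:  [  0   1   3  |   0  -1   0 ]
R3 <- R3 - (2)*R2:  [  0   0   3  |  -2   2   1 ]
R3 <- (1/3)*R3:  [    0     0     1  |  -2/3   2/3   1/3 ]
R1 <- R1 - (2/3)*R3:  [     1      0      0  |  11/18   -4/9   -2/9 ]
R2 <- R2 - (3)*R3:  [  0   1   0  |   2  -3  -1 ]
Right block of [I | A^{-1}] is the inverse:
[ 11/18  -4/9  -2/9 ]
[     2    -3    -1 ]
[  -2/3   2/3   1/3 ]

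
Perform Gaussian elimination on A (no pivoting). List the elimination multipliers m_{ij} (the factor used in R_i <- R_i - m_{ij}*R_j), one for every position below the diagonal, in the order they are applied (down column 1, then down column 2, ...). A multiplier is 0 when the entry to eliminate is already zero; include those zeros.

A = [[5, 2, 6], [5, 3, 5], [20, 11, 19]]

Forward elimination:
R2 <- R2 - (1)*R1:  [  0   1  -1 ]
R3 <- R3 - (4)*R1:  [  0   3  -5 ]
R3 <- R3 - (3)*R2:  [  0   0  -2 ]
Multipliers (in order of application): m_{21} = 1, m_{31} = 4, m_{32} = 3

multipliers: 1, 4, 3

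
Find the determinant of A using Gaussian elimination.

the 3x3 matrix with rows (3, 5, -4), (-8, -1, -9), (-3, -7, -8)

Forward elimination:
R2 <- R2 - (-8/3)*R1:  [     0   37/3  -59/3 ]
R3 <- R3 - (-1)*R1:  [   0   -2  -12 ]
R3 <- R3 - (-6/37)*R2:  [       0        0  -562/37 ]
Upper-triangular form:
[ 3     5       -4 ]
[ 0  37/3    -59/3 ]
[ 0     0  -562/37 ]
det(A) = (-1)^0 * (3) * (37/3) * (-562/37) = -562  (0 row swaps -> sign +1)

det(A) = -562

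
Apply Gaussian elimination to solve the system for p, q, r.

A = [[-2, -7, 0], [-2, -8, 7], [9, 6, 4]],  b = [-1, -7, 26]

Forward elimination on [A|b]:
R2 <- R2 - (1)*R1:  [  0  -1   7  -6 ]
R3 <- R3 - (-9/2)*R1:  [     0  -51/2      4   43/2 ]
R3 <- R3 - (51/2)*R2:  [      0       0  -349/2   349/2 ]
Row echelon form:
[ -2  -7       0  |     -1 ]
[  0  -1       7  |     -6 ]
[  0   0  -349/2  |  349/2 ]
Back-substitution:
r = (349/2) / (-349/2) = -1
q = (-6 - (7)*(-1)) / -1 = -1
p = (-1 - (-7)*(-1)) / -2 = 4

(4, -1, -1)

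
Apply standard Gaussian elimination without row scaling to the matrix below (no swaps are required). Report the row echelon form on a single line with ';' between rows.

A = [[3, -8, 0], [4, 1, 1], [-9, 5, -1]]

Forward elimination:
R2 <- R2 - (4/3)*R1:  [    0  35/3     1 ]
R3 <- R3 - (-3)*R1:  [   0  -19   -1 ]
R3 <- R3 - (-57/35)*R2:  [     0      0  22/35 ]
Row echelon form:
[ 3    -8      0 ]
[ 0  35/3      1 ]
[ 0     0  22/35 ]

REF = [3 -8 0; 0 35/3 1; 0 0 22/35]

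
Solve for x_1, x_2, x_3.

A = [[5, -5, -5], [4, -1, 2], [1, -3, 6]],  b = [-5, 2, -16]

Forward elimination on [A|b]:
R2 <- R2 - (4/5)*R1:  [ 0  3  6  6 ]
R3 <- R3 - (1/5)*R1:  [   0   -2    7  -15 ]
R3 <- R3 - (-2/3)*R2:  [   0    0   11  -11 ]
Row echelon form:
[ 5  -5  -5  |   -5 ]
[ 0   3   6  |    6 ]
[ 0   0  11  |  -11 ]
Back-substitution:
x_3 = (-11) / 11 = -1
x_2 = (6 - (6)*(-1)) / 3 = 4
x_1 = (-5 - (-5)*(4) - (-5)*(-1)) / 5 = 2

(2, 4, -1)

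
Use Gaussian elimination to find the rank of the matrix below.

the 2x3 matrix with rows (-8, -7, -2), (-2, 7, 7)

Row reduction:
R2 <- R2 - (1/4)*R1:  [    0  35/4  15/2 ]
Row echelon form:
[ -8    -7    -2 ]
[  0  35/4  15/2 ]
Nonzero rows / pivot columns: 2

rank(A) = 2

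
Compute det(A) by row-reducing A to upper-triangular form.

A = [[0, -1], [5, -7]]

Forward elimination:
R1 <-> R2   (pivot in column 1 was zero)
[ 5  -7 ]
[ 0  -1 ]
Upper-triangular form:
[ 5  -7 ]
[ 0  -1 ]
det(A) = (-1)^1 * (5) * (-1) = 5  (1 row swap -> sign -1)

det(A) = 5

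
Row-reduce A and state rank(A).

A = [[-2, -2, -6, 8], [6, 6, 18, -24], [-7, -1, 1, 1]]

Row reduction:
R2 <- R2 - (-3)*R1:  [ 0  0  0  0 ]
R3 <- R3 - (7/2)*R1:  [   0    6   22  -27 ]
R2 <-> R3   (pivot in column 2 was zero)
[ -2  -2  -6    8 ]
[  0   6  22  -27 ]
[  0   0   0    0 ]
Row echelon form:
[ -2  -2  -6    8 ]
[  0   6  22  -27 ]
[  0   0   0    0 ]
Nonzero rows / pivot columns: 2

rank(A) = 2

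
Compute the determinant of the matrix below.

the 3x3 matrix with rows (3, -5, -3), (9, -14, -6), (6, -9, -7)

det(A) = -12

Forward elimination:
R2 <- R2 - (3)*R1:  [ 0  1  3 ]
R3 <- R3 - (2)*R1:  [  0   1  -1 ]
R3 <- R3 - (1)*R2:  [  0   0  -4 ]
Upper-triangular form:
[ 3  -5  -3 ]
[ 0   1   3 ]
[ 0   0  -4 ]
det(A) = (-1)^0 * (3) * (1) * (-4) = -12  (0 row swaps -> sign +1)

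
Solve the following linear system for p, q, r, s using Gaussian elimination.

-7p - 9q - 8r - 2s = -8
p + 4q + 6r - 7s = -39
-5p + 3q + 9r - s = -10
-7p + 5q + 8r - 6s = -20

(-2, 4, -3, 5)

Forward elimination on [A|b]:
R2 <- R2 - (-1/7)*R1:  [      0    19/7    34/7   -51/7  -281/7 ]
R3 <- R3 - (5/7)*R1:  [     0   66/7  103/7    3/7  -30/7 ]
R4 <- R4 - (1)*R1:  [   0   14   16   -4  -12 ]
R3 <- R3 - (66/19)*R2:  [       0        0   -41/19   489/19  2568/19 ]
R4 <- R4 - (98/19)*R2:  [       0        0  -172/19   638/19  3706/19 ]
R4 <- R4 - (172/41)*R3:  [         0          0          0   -3050/41  -15250/41 ]
Row echelon form:
[ -7    -9      -8        -2  |         -8 ]
[  0  19/7    34/7     -51/7  |     -281/7 ]
[  0     0  -41/19    489/19  |    2568/19 ]
[  0     0       0  -3050/41  |  -15250/41 ]
Back-substitution:
s = (-15250/41) / (-3050/41) = 5
r = (2568/19 - (489/19)*(5)) / (-41/19) = -3
q = (-281/7 - (34/7)*(-3) - (-51/7)*(5)) / (19/7) = 4
p = (-8 - (-9)*(4) - (-8)*(-3) - (-2)*(5)) / -7 = -2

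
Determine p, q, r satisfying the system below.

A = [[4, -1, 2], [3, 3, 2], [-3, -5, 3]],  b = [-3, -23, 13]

(0, -5, -4)

Forward elimination on [A|b]:
R2 <- R2 - (3/4)*R1:  [     0   15/4    1/2  -83/4 ]
R3 <- R3 - (-3/4)*R1:  [     0  -23/4    9/2   43/4 ]
R3 <- R3 - (-23/15)*R2:  [       0        0    79/15  -316/15 ]
Row echelon form:
[ 4    -1      2  |       -3 ]
[ 0  15/4    1/2  |    -83/4 ]
[ 0     0  79/15  |  -316/15 ]
Back-substitution:
r = (-316/15) / (79/15) = -4
q = (-83/4 - (1/2)*(-4)) / (15/4) = -5
p = (-3 - (-1)*(-5) - (2)*(-4)) / 4 = 0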